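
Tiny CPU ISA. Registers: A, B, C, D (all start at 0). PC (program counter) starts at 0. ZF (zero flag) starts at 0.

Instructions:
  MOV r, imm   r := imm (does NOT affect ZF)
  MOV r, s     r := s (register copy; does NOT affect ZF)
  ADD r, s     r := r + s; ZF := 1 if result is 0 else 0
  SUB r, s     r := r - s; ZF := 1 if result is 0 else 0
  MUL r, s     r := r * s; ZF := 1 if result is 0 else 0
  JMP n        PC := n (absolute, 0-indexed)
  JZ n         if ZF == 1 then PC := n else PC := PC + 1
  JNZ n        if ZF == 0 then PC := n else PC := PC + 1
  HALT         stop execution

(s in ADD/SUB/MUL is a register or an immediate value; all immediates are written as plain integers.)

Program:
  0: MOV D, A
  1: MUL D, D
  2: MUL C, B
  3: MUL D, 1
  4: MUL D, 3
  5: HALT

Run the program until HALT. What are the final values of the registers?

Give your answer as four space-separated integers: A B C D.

Step 1: PC=0 exec 'MOV D, A'. After: A=0 B=0 C=0 D=0 ZF=0 PC=1
Step 2: PC=1 exec 'MUL D, D'. After: A=0 B=0 C=0 D=0 ZF=1 PC=2
Step 3: PC=2 exec 'MUL C, B'. After: A=0 B=0 C=0 D=0 ZF=1 PC=3
Step 4: PC=3 exec 'MUL D, 1'. After: A=0 B=0 C=0 D=0 ZF=1 PC=4
Step 5: PC=4 exec 'MUL D, 3'. After: A=0 B=0 C=0 D=0 ZF=1 PC=5
Step 6: PC=5 exec 'HALT'. After: A=0 B=0 C=0 D=0 ZF=1 PC=5 HALTED

Answer: 0 0 0 0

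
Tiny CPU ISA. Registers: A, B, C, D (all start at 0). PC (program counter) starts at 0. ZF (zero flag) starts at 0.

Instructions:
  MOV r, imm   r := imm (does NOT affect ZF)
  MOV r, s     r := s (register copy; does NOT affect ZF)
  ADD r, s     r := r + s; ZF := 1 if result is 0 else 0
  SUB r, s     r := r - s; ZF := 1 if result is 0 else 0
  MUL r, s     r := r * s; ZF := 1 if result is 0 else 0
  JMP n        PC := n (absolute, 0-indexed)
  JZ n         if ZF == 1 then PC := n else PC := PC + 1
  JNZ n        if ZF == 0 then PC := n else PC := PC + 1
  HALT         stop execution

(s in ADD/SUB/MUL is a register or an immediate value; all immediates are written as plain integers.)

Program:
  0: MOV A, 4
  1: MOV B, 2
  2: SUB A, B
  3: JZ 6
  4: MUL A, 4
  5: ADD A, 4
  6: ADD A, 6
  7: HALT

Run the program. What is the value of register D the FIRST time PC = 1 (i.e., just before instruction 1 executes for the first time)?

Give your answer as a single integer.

Step 1: PC=0 exec 'MOV A, 4'. After: A=4 B=0 C=0 D=0 ZF=0 PC=1
First time PC=1: D=0

0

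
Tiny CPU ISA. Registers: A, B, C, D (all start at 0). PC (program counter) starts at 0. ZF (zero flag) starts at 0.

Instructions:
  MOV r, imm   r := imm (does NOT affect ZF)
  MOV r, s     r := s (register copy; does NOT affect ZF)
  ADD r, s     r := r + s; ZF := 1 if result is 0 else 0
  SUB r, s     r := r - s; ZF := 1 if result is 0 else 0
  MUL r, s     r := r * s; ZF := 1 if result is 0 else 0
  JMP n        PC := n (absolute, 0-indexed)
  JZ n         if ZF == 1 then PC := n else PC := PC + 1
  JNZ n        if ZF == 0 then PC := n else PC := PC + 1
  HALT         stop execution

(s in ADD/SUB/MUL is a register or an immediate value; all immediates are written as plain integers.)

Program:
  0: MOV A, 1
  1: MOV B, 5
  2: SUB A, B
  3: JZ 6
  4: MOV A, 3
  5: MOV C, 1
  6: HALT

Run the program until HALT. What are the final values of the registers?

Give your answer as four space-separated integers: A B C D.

Step 1: PC=0 exec 'MOV A, 1'. After: A=1 B=0 C=0 D=0 ZF=0 PC=1
Step 2: PC=1 exec 'MOV B, 5'. After: A=1 B=5 C=0 D=0 ZF=0 PC=2
Step 3: PC=2 exec 'SUB A, B'. After: A=-4 B=5 C=0 D=0 ZF=0 PC=3
Step 4: PC=3 exec 'JZ 6'. After: A=-4 B=5 C=0 D=0 ZF=0 PC=4
Step 5: PC=4 exec 'MOV A, 3'. After: A=3 B=5 C=0 D=0 ZF=0 PC=5
Step 6: PC=5 exec 'MOV C, 1'. After: A=3 B=5 C=1 D=0 ZF=0 PC=6
Step 7: PC=6 exec 'HALT'. After: A=3 B=5 C=1 D=0 ZF=0 PC=6 HALTED

Answer: 3 5 1 0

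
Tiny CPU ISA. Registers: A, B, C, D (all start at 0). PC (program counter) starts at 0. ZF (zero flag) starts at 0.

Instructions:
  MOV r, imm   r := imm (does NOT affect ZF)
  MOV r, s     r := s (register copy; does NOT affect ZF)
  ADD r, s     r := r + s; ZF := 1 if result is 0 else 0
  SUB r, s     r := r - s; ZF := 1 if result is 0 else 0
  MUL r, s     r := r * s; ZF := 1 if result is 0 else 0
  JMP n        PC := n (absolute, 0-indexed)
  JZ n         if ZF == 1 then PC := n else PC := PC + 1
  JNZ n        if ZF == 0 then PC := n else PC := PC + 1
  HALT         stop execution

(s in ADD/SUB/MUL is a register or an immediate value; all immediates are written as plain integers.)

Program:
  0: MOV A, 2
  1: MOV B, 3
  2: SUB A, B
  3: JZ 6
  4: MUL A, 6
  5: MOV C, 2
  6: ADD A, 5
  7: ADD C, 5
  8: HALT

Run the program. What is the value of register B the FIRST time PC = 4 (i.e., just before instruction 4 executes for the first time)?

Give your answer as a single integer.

Step 1: PC=0 exec 'MOV A, 2'. After: A=2 B=0 C=0 D=0 ZF=0 PC=1
Step 2: PC=1 exec 'MOV B, 3'. After: A=2 B=3 C=0 D=0 ZF=0 PC=2
Step 3: PC=2 exec 'SUB A, B'. After: A=-1 B=3 C=0 D=0 ZF=0 PC=3
Step 4: PC=3 exec 'JZ 6'. After: A=-1 B=3 C=0 D=0 ZF=0 PC=4
First time PC=4: B=3

3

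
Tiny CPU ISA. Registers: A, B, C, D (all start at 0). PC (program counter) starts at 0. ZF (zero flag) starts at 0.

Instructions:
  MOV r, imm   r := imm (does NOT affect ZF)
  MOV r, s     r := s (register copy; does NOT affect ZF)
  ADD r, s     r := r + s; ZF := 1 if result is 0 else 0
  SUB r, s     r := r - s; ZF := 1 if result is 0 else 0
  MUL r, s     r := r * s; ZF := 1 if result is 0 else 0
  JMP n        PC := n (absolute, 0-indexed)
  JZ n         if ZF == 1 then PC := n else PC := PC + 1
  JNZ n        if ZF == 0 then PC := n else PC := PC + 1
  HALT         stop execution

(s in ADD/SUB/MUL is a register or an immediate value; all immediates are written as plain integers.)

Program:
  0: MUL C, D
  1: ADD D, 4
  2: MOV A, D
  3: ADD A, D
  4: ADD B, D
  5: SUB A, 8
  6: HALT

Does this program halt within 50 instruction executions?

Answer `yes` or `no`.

Step 1: PC=0 exec 'MUL C, D'. After: A=0 B=0 C=0 D=0 ZF=1 PC=1
Step 2: PC=1 exec 'ADD D, 4'. After: A=0 B=0 C=0 D=4 ZF=0 PC=2
Step 3: PC=2 exec 'MOV A, D'. After: A=4 B=0 C=0 D=4 ZF=0 PC=3
Step 4: PC=3 exec 'ADD A, D'. After: A=8 B=0 C=0 D=4 ZF=0 PC=4
Step 5: PC=4 exec 'ADD B, D'. After: A=8 B=4 C=0 D=4 ZF=0 PC=5
Step 6: PC=5 exec 'SUB A, 8'. After: A=0 B=4 C=0 D=4 ZF=1 PC=6
Step 7: PC=6 exec 'HALT'. After: A=0 B=4 C=0 D=4 ZF=1 PC=6 HALTED

Answer: yes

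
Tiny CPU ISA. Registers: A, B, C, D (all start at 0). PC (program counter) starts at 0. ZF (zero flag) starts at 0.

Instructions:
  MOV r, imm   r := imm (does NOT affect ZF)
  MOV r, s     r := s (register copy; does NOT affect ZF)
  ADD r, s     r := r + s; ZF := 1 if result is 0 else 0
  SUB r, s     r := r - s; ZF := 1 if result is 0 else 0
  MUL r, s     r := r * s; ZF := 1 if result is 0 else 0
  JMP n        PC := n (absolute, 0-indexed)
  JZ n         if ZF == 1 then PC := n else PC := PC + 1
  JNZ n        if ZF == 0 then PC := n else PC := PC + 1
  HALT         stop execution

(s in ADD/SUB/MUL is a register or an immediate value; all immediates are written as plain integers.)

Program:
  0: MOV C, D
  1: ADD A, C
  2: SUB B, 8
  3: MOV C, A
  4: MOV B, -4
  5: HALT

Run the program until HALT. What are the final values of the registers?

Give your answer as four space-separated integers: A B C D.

Answer: 0 -4 0 0

Derivation:
Step 1: PC=0 exec 'MOV C, D'. After: A=0 B=0 C=0 D=0 ZF=0 PC=1
Step 2: PC=1 exec 'ADD A, C'. After: A=0 B=0 C=0 D=0 ZF=1 PC=2
Step 3: PC=2 exec 'SUB B, 8'. After: A=0 B=-8 C=0 D=0 ZF=0 PC=3
Step 4: PC=3 exec 'MOV C, A'. After: A=0 B=-8 C=0 D=0 ZF=0 PC=4
Step 5: PC=4 exec 'MOV B, -4'. After: A=0 B=-4 C=0 D=0 ZF=0 PC=5
Step 6: PC=5 exec 'HALT'. After: A=0 B=-4 C=0 D=0 ZF=0 PC=5 HALTED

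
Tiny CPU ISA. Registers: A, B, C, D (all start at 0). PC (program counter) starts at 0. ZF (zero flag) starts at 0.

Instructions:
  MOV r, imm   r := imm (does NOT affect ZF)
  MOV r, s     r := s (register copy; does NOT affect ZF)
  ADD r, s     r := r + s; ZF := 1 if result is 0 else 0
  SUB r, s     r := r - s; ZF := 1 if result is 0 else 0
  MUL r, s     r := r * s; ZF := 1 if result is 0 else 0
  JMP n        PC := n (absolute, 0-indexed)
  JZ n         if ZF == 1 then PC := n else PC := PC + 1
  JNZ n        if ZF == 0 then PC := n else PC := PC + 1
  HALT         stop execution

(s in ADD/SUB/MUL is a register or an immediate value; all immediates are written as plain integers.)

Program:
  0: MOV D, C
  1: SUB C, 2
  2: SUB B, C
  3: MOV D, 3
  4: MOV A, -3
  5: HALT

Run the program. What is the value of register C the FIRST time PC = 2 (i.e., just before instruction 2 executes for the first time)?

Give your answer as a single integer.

Step 1: PC=0 exec 'MOV D, C'. After: A=0 B=0 C=0 D=0 ZF=0 PC=1
Step 2: PC=1 exec 'SUB C, 2'. After: A=0 B=0 C=-2 D=0 ZF=0 PC=2
First time PC=2: C=-2

-2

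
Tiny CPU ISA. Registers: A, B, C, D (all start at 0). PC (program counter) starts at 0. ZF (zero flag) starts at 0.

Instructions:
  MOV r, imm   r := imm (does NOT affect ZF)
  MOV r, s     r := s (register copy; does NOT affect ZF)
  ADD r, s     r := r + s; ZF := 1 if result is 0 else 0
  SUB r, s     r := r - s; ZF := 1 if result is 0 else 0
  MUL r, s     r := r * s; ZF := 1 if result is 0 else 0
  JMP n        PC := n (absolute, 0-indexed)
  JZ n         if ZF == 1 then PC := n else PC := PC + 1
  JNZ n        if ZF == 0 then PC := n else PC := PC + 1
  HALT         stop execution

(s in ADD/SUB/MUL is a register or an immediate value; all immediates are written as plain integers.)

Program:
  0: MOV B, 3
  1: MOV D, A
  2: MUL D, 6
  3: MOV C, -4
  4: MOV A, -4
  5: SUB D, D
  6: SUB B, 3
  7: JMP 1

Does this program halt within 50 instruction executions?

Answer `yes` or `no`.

Step 1: PC=0 exec 'MOV B, 3'. After: A=0 B=3 C=0 D=0 ZF=0 PC=1
Step 2: PC=1 exec 'MOV D, A'. After: A=0 B=3 C=0 D=0 ZF=0 PC=2
Step 3: PC=2 exec 'MUL D, 6'. After: A=0 B=3 C=0 D=0 ZF=1 PC=3
Step 4: PC=3 exec 'MOV C, -4'. After: A=0 B=3 C=-4 D=0 ZF=1 PC=4
Step 5: PC=4 exec 'MOV A, -4'. After: A=-4 B=3 C=-4 D=0 ZF=1 PC=5
Step 6: PC=5 exec 'SUB D, D'. After: A=-4 B=3 C=-4 D=0 ZF=1 PC=6
Step 7: PC=6 exec 'SUB B, 3'. After: A=-4 B=0 C=-4 D=0 ZF=1 PC=7
Step 8: PC=7 exec 'JMP 1'. After: A=-4 B=0 C=-4 D=0 ZF=1 PC=1
Step 9: PC=1 exec 'MOV D, A'. After: A=-4 B=0 C=-4 D=-4 ZF=1 PC=2
Step 10: PC=2 exec 'MUL D, 6'. After: A=-4 B=0 C=-4 D=-24 ZF=0 PC=3
Step 11: PC=3 exec 'MOV C, -4'. After: A=-4 B=0 C=-4 D=-24 ZF=0 PC=4
Step 12: PC=4 exec 'MOV A, -4'. After: A=-4 B=0 C=-4 D=-24 ZF=0 PC=5
Step 13: PC=5 exec 'SUB D, D'. After: A=-4 B=0 C=-4 D=0 ZF=1 PC=6
Step 14: PC=6 exec 'SUB B, 3'. After: A=-4 B=-3 C=-4 D=0 ZF=0 PC=7
Step 15: PC=7 exec 'JMP 1'. After: A=-4 B=-3 C=-4 D=0 ZF=0 PC=1
After 50 steps: not halted. PC revisits the same instructions with no path to HALT; will never halt.

Answer: no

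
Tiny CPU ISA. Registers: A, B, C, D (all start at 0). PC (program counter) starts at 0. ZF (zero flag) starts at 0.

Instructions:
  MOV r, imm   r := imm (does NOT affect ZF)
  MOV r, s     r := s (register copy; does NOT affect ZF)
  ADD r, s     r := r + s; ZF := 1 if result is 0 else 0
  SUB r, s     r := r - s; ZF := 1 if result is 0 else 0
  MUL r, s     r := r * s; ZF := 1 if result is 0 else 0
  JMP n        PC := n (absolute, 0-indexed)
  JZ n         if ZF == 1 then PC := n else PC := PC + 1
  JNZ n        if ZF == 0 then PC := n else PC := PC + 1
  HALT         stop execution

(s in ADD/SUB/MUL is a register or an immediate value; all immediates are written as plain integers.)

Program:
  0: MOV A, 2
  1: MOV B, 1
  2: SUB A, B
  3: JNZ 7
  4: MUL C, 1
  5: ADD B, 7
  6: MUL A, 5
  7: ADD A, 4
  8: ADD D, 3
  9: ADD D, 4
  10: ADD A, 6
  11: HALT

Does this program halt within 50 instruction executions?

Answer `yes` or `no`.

Step 1: PC=0 exec 'MOV A, 2'. After: A=2 B=0 C=0 D=0 ZF=0 PC=1
Step 2: PC=1 exec 'MOV B, 1'. After: A=2 B=1 C=0 D=0 ZF=0 PC=2
Step 3: PC=2 exec 'SUB A, B'. After: A=1 B=1 C=0 D=0 ZF=0 PC=3
Step 4: PC=3 exec 'JNZ 7'. After: A=1 B=1 C=0 D=0 ZF=0 PC=7
Step 5: PC=7 exec 'ADD A, 4'. After: A=5 B=1 C=0 D=0 ZF=0 PC=8
Step 6: PC=8 exec 'ADD D, 3'. After: A=5 B=1 C=0 D=3 ZF=0 PC=9
Step 7: PC=9 exec 'ADD D, 4'. After: A=5 B=1 C=0 D=7 ZF=0 PC=10
Step 8: PC=10 exec 'ADD A, 6'. After: A=11 B=1 C=0 D=7 ZF=0 PC=11
Step 9: PC=11 exec 'HALT'. After: A=11 B=1 C=0 D=7 ZF=0 PC=11 HALTED

Answer: yes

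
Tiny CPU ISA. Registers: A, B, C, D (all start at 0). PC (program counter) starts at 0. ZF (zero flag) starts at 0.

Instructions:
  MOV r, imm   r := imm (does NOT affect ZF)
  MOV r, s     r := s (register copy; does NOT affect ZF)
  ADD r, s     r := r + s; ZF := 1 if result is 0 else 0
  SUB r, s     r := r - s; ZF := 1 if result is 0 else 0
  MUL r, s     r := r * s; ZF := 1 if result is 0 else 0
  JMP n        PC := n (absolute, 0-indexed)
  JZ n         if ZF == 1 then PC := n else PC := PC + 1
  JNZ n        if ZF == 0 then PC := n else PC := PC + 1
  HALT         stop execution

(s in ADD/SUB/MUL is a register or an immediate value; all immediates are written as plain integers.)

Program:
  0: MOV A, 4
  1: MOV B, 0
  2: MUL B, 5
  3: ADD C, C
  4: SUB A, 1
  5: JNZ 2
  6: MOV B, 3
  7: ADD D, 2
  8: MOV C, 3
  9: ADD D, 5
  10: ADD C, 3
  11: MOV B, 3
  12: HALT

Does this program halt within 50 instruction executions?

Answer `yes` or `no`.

Step 1: PC=0 exec 'MOV A, 4'. After: A=4 B=0 C=0 D=0 ZF=0 PC=1
Step 2: PC=1 exec 'MOV B, 0'. After: A=4 B=0 C=0 D=0 ZF=0 PC=2
Step 3: PC=2 exec 'MUL B, 5'. After: A=4 B=0 C=0 D=0 ZF=1 PC=3
Step 4: PC=3 exec 'ADD C, C'. After: A=4 B=0 C=0 D=0 ZF=1 PC=4
Step 5: PC=4 exec 'SUB A, 1'. After: A=3 B=0 C=0 D=0 ZF=0 PC=5
Step 6: PC=5 exec 'JNZ 2'. After: A=3 B=0 C=0 D=0 ZF=0 PC=2
Step 7: PC=2 exec 'MUL B, 5'. After: A=3 B=0 C=0 D=0 ZF=1 PC=3
Step 8: PC=3 exec 'ADD C, C'. After: A=3 B=0 C=0 D=0 ZF=1 PC=4
Step 9: PC=4 exec 'SUB A, 1'. After: A=2 B=0 C=0 D=0 ZF=0 PC=5
Step 10: PC=5 exec 'JNZ 2'. After: A=2 B=0 C=0 D=0 ZF=0 PC=2
Step 11: PC=2 exec 'MUL B, 5'. After: A=2 B=0 C=0 D=0 ZF=1 PC=3
Step 12: PC=3 exec 'ADD C, C'. After: A=2 B=0 C=0 D=0 ZF=1 PC=4
Step 13: PC=4 exec 'SUB A, 1'. After: A=1 B=0 C=0 D=0 ZF=0 PC=5
Step 14: PC=5 exec 'JNZ 2'. After: A=1 B=0 C=0 D=0 ZF=0 PC=2
Step 15: PC=2 exec 'MUL B, 5'. After: A=1 B=0 C=0 D=0 ZF=1 PC=3
Step 16: PC=3 exec 'ADD C, C'. After: A=1 B=0 C=0 D=0 ZF=1 PC=4
Step 17: PC=4 exec 'SUB A, 1'. After: A=0 B=0 C=0 D=0 ZF=1 PC=5
Step 18: PC=5 exec 'JNZ 2'. After: A=0 B=0 C=0 D=0 ZF=1 PC=6
Step 19: PC=6 exec 'MOV B, 3'. After: A=0 B=3 C=0 D=0 ZF=1 PC=7
Step 20: PC=7 exec 'ADD D, 2'. After: A=0 B=3 C=0 D=2 ZF=0 PC=8
Step 21: PC=8 exec 'MOV C, 3'. After: A=0 B=3 C=3 D=2 ZF=0 PC=9
Step 22: PC=9 exec 'ADD D, 5'. After: A=0 B=3 C=3 D=7 ZF=0 PC=10
Step 23: PC=10 exec 'ADD C, 3'. After: A=0 B=3 C=6 D=7 ZF=0 PC=11
Step 24: PC=11 exec 'MOV B, 3'. After: A=0 B=3 C=6 D=7 ZF=0 PC=12
Step 25: PC=12 exec 'HALT'. After: A=0 B=3 C=6 D=7 ZF=0 PC=12 HALTED

Answer: yes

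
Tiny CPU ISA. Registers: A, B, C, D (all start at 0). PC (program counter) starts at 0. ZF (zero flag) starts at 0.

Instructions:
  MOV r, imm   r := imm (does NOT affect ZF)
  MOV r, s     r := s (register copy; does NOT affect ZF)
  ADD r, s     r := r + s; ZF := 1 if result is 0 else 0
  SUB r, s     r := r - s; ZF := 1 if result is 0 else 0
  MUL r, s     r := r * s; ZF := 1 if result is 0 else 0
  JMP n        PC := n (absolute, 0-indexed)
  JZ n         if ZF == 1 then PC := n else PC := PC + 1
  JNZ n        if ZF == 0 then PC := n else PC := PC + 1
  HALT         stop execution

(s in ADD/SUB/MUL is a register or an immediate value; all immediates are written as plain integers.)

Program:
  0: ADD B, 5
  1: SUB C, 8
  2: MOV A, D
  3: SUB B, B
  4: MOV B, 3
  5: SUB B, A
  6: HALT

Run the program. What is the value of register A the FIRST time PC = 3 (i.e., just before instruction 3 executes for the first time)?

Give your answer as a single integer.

Step 1: PC=0 exec 'ADD B, 5'. After: A=0 B=5 C=0 D=0 ZF=0 PC=1
Step 2: PC=1 exec 'SUB C, 8'. After: A=0 B=5 C=-8 D=0 ZF=0 PC=2
Step 3: PC=2 exec 'MOV A, D'. After: A=0 B=5 C=-8 D=0 ZF=0 PC=3
First time PC=3: A=0

0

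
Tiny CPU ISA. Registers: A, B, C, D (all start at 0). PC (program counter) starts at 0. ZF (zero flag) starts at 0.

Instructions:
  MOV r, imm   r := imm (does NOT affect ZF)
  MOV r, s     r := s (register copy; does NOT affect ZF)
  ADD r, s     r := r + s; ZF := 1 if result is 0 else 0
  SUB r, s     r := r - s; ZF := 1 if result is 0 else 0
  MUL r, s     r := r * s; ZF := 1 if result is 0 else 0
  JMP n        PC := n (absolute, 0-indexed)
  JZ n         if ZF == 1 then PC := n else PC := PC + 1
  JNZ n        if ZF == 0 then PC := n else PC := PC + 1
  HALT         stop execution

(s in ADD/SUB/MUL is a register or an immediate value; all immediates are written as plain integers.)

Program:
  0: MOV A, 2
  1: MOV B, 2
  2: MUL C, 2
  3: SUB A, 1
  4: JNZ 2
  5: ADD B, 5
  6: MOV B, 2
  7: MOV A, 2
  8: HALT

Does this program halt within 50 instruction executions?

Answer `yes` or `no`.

Step 1: PC=0 exec 'MOV A, 2'. After: A=2 B=0 C=0 D=0 ZF=0 PC=1
Step 2: PC=1 exec 'MOV B, 2'. After: A=2 B=2 C=0 D=0 ZF=0 PC=2
Step 3: PC=2 exec 'MUL C, 2'. After: A=2 B=2 C=0 D=0 ZF=1 PC=3
Step 4: PC=3 exec 'SUB A, 1'. After: A=1 B=2 C=0 D=0 ZF=0 PC=4
Step 5: PC=4 exec 'JNZ 2'. After: A=1 B=2 C=0 D=0 ZF=0 PC=2
Step 6: PC=2 exec 'MUL C, 2'. After: A=1 B=2 C=0 D=0 ZF=1 PC=3
Step 7: PC=3 exec 'SUB A, 1'. After: A=0 B=2 C=0 D=0 ZF=1 PC=4
Step 8: PC=4 exec 'JNZ 2'. After: A=0 B=2 C=0 D=0 ZF=1 PC=5
Step 9: PC=5 exec 'ADD B, 5'. After: A=0 B=7 C=0 D=0 ZF=0 PC=6
Step 10: PC=6 exec 'MOV B, 2'. After: A=0 B=2 C=0 D=0 ZF=0 PC=7
Step 11: PC=7 exec 'MOV A, 2'. After: A=2 B=2 C=0 D=0 ZF=0 PC=8
Step 12: PC=8 exec 'HALT'. After: A=2 B=2 C=0 D=0 ZF=0 PC=8 HALTED

Answer: yes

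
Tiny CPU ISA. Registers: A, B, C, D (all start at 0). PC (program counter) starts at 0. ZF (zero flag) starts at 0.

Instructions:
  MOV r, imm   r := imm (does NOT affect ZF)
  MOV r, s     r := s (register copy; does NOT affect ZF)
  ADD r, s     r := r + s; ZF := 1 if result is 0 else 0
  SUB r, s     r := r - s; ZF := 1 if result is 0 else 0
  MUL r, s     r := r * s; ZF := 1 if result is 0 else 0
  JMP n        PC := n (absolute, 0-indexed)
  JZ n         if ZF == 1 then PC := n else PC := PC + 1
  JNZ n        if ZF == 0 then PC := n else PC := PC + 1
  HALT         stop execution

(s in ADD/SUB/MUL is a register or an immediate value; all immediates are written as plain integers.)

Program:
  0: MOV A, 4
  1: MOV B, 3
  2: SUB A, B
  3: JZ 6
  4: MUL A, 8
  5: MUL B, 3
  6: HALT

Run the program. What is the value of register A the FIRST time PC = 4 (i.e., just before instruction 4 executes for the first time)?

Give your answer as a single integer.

Step 1: PC=0 exec 'MOV A, 4'. After: A=4 B=0 C=0 D=0 ZF=0 PC=1
Step 2: PC=1 exec 'MOV B, 3'. After: A=4 B=3 C=0 D=0 ZF=0 PC=2
Step 3: PC=2 exec 'SUB A, B'. After: A=1 B=3 C=0 D=0 ZF=0 PC=3
Step 4: PC=3 exec 'JZ 6'. After: A=1 B=3 C=0 D=0 ZF=0 PC=4
First time PC=4: A=1

1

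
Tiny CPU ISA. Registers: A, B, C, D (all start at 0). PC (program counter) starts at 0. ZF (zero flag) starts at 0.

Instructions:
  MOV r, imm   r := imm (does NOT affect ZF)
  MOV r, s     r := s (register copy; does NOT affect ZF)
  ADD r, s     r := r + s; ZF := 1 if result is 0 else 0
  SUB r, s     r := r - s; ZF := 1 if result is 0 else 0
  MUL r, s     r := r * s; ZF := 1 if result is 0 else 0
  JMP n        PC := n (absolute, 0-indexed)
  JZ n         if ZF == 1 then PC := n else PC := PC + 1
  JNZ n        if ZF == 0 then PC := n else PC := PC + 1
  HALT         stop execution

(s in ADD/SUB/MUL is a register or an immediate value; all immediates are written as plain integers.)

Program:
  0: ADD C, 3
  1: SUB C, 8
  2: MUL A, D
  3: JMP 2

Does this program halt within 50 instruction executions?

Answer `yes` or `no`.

Step 1: PC=0 exec 'ADD C, 3'. After: A=0 B=0 C=3 D=0 ZF=0 PC=1
Step 2: PC=1 exec 'SUB C, 8'. After: A=0 B=0 C=-5 D=0 ZF=0 PC=2
Step 3: PC=2 exec 'MUL A, D'. After: A=0 B=0 C=-5 D=0 ZF=1 PC=3
Step 4: PC=3 exec 'JMP 2'. After: A=0 B=0 C=-5 D=0 ZF=1 PC=2
Step 5: PC=2 exec 'MUL A, D'. After: A=0 B=0 C=-5 D=0 ZF=1 PC=3
State after step 5 equals state after step 3: the program is in a cycle of length 2 and will never halt.

Answer: no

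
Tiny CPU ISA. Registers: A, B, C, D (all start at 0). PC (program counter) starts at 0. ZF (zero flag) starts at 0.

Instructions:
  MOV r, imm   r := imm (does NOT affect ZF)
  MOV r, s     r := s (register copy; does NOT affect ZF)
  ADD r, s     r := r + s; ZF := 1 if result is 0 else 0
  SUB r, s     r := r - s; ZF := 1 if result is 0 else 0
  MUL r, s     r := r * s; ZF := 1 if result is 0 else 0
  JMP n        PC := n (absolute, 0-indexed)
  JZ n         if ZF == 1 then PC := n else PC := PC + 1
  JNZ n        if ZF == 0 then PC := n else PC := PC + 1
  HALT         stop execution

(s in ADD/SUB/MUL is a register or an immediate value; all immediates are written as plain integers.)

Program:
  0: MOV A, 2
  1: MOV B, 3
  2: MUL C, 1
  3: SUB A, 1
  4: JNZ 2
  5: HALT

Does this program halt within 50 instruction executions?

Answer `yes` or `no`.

Step 1: PC=0 exec 'MOV A, 2'. After: A=2 B=0 C=0 D=0 ZF=0 PC=1
Step 2: PC=1 exec 'MOV B, 3'. After: A=2 B=3 C=0 D=0 ZF=0 PC=2
Step 3: PC=2 exec 'MUL C, 1'. After: A=2 B=3 C=0 D=0 ZF=1 PC=3
Step 4: PC=3 exec 'SUB A, 1'. After: A=1 B=3 C=0 D=0 ZF=0 PC=4
Step 5: PC=4 exec 'JNZ 2'. After: A=1 B=3 C=0 D=0 ZF=0 PC=2
Step 6: PC=2 exec 'MUL C, 1'. After: A=1 B=3 C=0 D=0 ZF=1 PC=3
Step 7: PC=3 exec 'SUB A, 1'. After: A=0 B=3 C=0 D=0 ZF=1 PC=4
Step 8: PC=4 exec 'JNZ 2'. After: A=0 B=3 C=0 D=0 ZF=1 PC=5
Step 9: PC=5 exec 'HALT'. After: A=0 B=3 C=0 D=0 ZF=1 PC=5 HALTED

Answer: yes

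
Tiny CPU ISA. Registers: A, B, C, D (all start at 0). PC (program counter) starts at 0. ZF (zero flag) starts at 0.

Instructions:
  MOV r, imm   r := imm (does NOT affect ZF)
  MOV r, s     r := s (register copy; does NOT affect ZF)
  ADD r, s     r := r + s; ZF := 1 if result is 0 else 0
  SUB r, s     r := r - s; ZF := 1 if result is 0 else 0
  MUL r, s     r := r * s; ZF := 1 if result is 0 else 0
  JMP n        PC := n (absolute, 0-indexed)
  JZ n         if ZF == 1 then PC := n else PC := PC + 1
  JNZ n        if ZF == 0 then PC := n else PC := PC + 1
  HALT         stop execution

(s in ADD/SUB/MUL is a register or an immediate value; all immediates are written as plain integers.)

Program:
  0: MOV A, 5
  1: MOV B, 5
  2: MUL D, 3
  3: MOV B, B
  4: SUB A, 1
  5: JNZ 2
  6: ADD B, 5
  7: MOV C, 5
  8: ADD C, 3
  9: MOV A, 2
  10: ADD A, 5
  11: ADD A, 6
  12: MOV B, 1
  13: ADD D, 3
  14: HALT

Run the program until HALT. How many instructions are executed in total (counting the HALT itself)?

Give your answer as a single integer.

Answer: 31

Derivation:
Step 1: PC=0 exec 'MOV A, 5'. After: A=5 B=0 C=0 D=0 ZF=0 PC=1
Step 2: PC=1 exec 'MOV B, 5'. After: A=5 B=5 C=0 D=0 ZF=0 PC=2
Step 3: PC=2 exec 'MUL D, 3'. After: A=5 B=5 C=0 D=0 ZF=1 PC=3
Step 4: PC=3 exec 'MOV B, B'. After: A=5 B=5 C=0 D=0 ZF=1 PC=4
Step 5: PC=4 exec 'SUB A, 1'. After: A=4 B=5 C=0 D=0 ZF=0 PC=5
Step 6: PC=5 exec 'JNZ 2'. After: A=4 B=5 C=0 D=0 ZF=0 PC=2
Step 7: PC=2 exec 'MUL D, 3'. After: A=4 B=5 C=0 D=0 ZF=1 PC=3
Step 8: PC=3 exec 'MOV B, B'. After: A=4 B=5 C=0 D=0 ZF=1 PC=4
Step 9: PC=4 exec 'SUB A, 1'. After: A=3 B=5 C=0 D=0 ZF=0 PC=5
Step 10: PC=5 exec 'JNZ 2'. After: A=3 B=5 C=0 D=0 ZF=0 PC=2
Step 11: PC=2 exec 'MUL D, 3'. After: A=3 B=5 C=0 D=0 ZF=1 PC=3
Step 12: PC=3 exec 'MOV B, B'. After: A=3 B=5 C=0 D=0 ZF=1 PC=4
Step 13: PC=4 exec 'SUB A, 1'. After: A=2 B=5 C=0 D=0 ZF=0 PC=5
Step 14: PC=5 exec 'JNZ 2'. After: A=2 B=5 C=0 D=0 ZF=0 PC=2
Step 15: PC=2 exec 'MUL D, 3'. After: A=2 B=5 C=0 D=0 ZF=1 PC=3
Step 16: PC=3 exec 'MOV B, B'. After: A=2 B=5 C=0 D=0 ZF=1 PC=4
Step 17: PC=4 exec 'SUB A, 1'. After: A=1 B=5 C=0 D=0 ZF=0 PC=5
Step 18: PC=5 exec 'JNZ 2'. After: A=1 B=5 C=0 D=0 ZF=0 PC=2
Step 19: PC=2 exec 'MUL D, 3'. After: A=1 B=5 C=0 D=0 ZF=1 PC=3
Step 20: PC=3 exec 'MOV B, B'. After: A=1 B=5 C=0 D=0 ZF=1 PC=4
Step 21: PC=4 exec 'SUB A, 1'. After: A=0 B=5 C=0 D=0 ZF=1 PC=5
Step 22: PC=5 exec 'JNZ 2'. After: A=0 B=5 C=0 D=0 ZF=1 PC=6
Step 23: PC=6 exec 'ADD B, 5'. After: A=0 B=10 C=0 D=0 ZF=0 PC=7
Step 24: PC=7 exec 'MOV C, 5'. After: A=0 B=10 C=5 D=0 ZF=0 PC=8
Step 25: PC=8 exec 'ADD C, 3'. After: A=0 B=10 C=8 D=0 ZF=0 PC=9
Step 26: PC=9 exec 'MOV A, 2'. After: A=2 B=10 C=8 D=0 ZF=0 PC=10
Step 27: PC=10 exec 'ADD A, 5'. After: A=7 B=10 C=8 D=0 ZF=0 PC=11
Step 28: PC=11 exec 'ADD A, 6'. After: A=13 B=10 C=8 D=0 ZF=0 PC=12
Step 29: PC=12 exec 'MOV B, 1'. After: A=13 B=1 C=8 D=0 ZF=0 PC=13
Step 30: PC=13 exec 'ADD D, 3'. After: A=13 B=1 C=8 D=3 ZF=0 PC=14
Step 31: PC=14 exec 'HALT'. After: A=13 B=1 C=8 D=3 ZF=0 PC=14 HALTED
Total instructions executed: 31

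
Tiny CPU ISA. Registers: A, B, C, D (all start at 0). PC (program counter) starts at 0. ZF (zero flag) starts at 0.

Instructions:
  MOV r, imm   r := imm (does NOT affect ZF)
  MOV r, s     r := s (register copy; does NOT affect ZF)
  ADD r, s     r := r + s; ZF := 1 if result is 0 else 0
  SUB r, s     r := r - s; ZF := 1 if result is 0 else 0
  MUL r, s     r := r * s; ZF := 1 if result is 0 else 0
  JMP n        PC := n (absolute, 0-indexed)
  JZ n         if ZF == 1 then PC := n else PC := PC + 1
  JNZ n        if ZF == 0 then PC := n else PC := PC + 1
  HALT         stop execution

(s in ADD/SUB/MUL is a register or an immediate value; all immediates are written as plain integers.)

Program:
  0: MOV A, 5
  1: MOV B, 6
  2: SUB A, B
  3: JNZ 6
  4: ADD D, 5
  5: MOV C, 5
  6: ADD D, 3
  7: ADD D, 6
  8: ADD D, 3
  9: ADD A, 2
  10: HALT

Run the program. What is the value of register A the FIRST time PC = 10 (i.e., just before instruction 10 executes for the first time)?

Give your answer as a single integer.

Step 1: PC=0 exec 'MOV A, 5'. After: A=5 B=0 C=0 D=0 ZF=0 PC=1
Step 2: PC=1 exec 'MOV B, 6'. After: A=5 B=6 C=0 D=0 ZF=0 PC=2
Step 3: PC=2 exec 'SUB A, B'. After: A=-1 B=6 C=0 D=0 ZF=0 PC=3
Step 4: PC=3 exec 'JNZ 6'. After: A=-1 B=6 C=0 D=0 ZF=0 PC=6
Step 5: PC=6 exec 'ADD D, 3'. After: A=-1 B=6 C=0 D=3 ZF=0 PC=7
Step 6: PC=7 exec 'ADD D, 6'. After: A=-1 B=6 C=0 D=9 ZF=0 PC=8
Step 7: PC=8 exec 'ADD D, 3'. After: A=-1 B=6 C=0 D=12 ZF=0 PC=9
Step 8: PC=9 exec 'ADD A, 2'. After: A=1 B=6 C=0 D=12 ZF=0 PC=10
First time PC=10: A=1

1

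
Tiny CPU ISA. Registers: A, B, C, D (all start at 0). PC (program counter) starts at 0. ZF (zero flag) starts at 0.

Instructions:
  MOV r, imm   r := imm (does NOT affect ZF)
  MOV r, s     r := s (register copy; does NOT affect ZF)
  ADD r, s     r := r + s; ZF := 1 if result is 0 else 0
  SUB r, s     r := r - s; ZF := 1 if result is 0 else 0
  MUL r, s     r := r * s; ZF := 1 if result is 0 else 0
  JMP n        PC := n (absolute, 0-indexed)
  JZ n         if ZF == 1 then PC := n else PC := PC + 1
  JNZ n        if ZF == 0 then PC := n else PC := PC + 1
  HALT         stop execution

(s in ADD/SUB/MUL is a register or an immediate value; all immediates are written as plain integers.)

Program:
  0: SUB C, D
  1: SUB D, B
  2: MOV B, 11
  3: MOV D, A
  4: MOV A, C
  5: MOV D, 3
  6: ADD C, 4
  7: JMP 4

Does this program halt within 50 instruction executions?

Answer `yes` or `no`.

Step 1: PC=0 exec 'SUB C, D'. After: A=0 B=0 C=0 D=0 ZF=1 PC=1
Step 2: PC=1 exec 'SUB D, B'. After: A=0 B=0 C=0 D=0 ZF=1 PC=2
Step 3: PC=2 exec 'MOV B, 11'. After: A=0 B=11 C=0 D=0 ZF=1 PC=3
Step 4: PC=3 exec 'MOV D, A'. After: A=0 B=11 C=0 D=0 ZF=1 PC=4
Step 5: PC=4 exec 'MOV A, C'. After: A=0 B=11 C=0 D=0 ZF=1 PC=5
Step 6: PC=5 exec 'MOV D, 3'. After: A=0 B=11 C=0 D=3 ZF=1 PC=6
Step 7: PC=6 exec 'ADD C, 4'. After: A=0 B=11 C=4 D=3 ZF=0 PC=7
Step 8: PC=7 exec 'JMP 4'. After: A=0 B=11 C=4 D=3 ZF=0 PC=4
Step 9: PC=4 exec 'MOV A, C'. After: A=4 B=11 C=4 D=3 ZF=0 PC=5
Step 10: PC=5 exec 'MOV D, 3'. After: A=4 B=11 C=4 D=3 ZF=0 PC=6
Step 11: PC=6 exec 'ADD C, 4'. After: A=4 B=11 C=8 D=3 ZF=0 PC=7
Step 12: PC=7 exec 'JMP 4'. After: A=4 B=11 C=8 D=3 ZF=0 PC=4
Step 13: PC=4 exec 'MOV A, C'. After: A=8 B=11 C=8 D=3 ZF=0 PC=5
Step 14: PC=5 exec 'MOV D, 3'. After: A=8 B=11 C=8 D=3 ZF=0 PC=6
Step 15: PC=6 exec 'ADD C, 4'. After: A=8 B=11 C=12 D=3 ZF=0 PC=7
After 50 steps: not halted. PC revisits the same instructions with no path to HALT; will never halt.

Answer: no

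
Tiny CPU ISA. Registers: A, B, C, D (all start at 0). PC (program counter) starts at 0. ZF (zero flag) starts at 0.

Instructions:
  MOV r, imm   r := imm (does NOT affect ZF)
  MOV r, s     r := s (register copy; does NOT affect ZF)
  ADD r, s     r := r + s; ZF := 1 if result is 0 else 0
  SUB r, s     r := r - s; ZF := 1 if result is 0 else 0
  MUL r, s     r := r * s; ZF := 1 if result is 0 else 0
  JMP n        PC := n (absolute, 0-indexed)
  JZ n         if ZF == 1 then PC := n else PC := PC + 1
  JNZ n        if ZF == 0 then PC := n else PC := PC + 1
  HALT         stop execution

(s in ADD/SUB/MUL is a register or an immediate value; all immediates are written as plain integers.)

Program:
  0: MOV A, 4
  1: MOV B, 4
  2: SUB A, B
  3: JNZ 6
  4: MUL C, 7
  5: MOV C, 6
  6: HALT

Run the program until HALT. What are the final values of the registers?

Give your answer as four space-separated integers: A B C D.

Step 1: PC=0 exec 'MOV A, 4'. After: A=4 B=0 C=0 D=0 ZF=0 PC=1
Step 2: PC=1 exec 'MOV B, 4'. After: A=4 B=4 C=0 D=0 ZF=0 PC=2
Step 3: PC=2 exec 'SUB A, B'. After: A=0 B=4 C=0 D=0 ZF=1 PC=3
Step 4: PC=3 exec 'JNZ 6'. After: A=0 B=4 C=0 D=0 ZF=1 PC=4
Step 5: PC=4 exec 'MUL C, 7'. After: A=0 B=4 C=0 D=0 ZF=1 PC=5
Step 6: PC=5 exec 'MOV C, 6'. After: A=0 B=4 C=6 D=0 ZF=1 PC=6
Step 7: PC=6 exec 'HALT'. After: A=0 B=4 C=6 D=0 ZF=1 PC=6 HALTED

Answer: 0 4 6 0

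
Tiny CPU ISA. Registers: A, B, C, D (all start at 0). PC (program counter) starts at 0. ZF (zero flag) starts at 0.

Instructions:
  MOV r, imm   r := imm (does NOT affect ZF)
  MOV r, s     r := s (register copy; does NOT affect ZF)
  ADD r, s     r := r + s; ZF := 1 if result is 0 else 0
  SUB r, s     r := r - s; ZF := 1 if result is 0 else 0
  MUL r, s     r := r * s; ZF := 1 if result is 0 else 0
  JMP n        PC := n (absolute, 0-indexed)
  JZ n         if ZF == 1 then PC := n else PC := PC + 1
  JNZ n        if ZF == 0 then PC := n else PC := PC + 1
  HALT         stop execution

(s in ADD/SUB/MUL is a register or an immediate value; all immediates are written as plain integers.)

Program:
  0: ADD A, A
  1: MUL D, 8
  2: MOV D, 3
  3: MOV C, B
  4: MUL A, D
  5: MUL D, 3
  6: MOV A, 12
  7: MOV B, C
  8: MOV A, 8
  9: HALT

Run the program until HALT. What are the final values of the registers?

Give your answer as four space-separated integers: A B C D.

Answer: 8 0 0 9

Derivation:
Step 1: PC=0 exec 'ADD A, A'. After: A=0 B=0 C=0 D=0 ZF=1 PC=1
Step 2: PC=1 exec 'MUL D, 8'. After: A=0 B=0 C=0 D=0 ZF=1 PC=2
Step 3: PC=2 exec 'MOV D, 3'. After: A=0 B=0 C=0 D=3 ZF=1 PC=3
Step 4: PC=3 exec 'MOV C, B'. After: A=0 B=0 C=0 D=3 ZF=1 PC=4
Step 5: PC=4 exec 'MUL A, D'. After: A=0 B=0 C=0 D=3 ZF=1 PC=5
Step 6: PC=5 exec 'MUL D, 3'. After: A=0 B=0 C=0 D=9 ZF=0 PC=6
Step 7: PC=6 exec 'MOV A, 12'. After: A=12 B=0 C=0 D=9 ZF=0 PC=7
Step 8: PC=7 exec 'MOV B, C'. After: A=12 B=0 C=0 D=9 ZF=0 PC=8
Step 9: PC=8 exec 'MOV A, 8'. After: A=8 B=0 C=0 D=9 ZF=0 PC=9
Step 10: PC=9 exec 'HALT'. After: A=8 B=0 C=0 D=9 ZF=0 PC=9 HALTED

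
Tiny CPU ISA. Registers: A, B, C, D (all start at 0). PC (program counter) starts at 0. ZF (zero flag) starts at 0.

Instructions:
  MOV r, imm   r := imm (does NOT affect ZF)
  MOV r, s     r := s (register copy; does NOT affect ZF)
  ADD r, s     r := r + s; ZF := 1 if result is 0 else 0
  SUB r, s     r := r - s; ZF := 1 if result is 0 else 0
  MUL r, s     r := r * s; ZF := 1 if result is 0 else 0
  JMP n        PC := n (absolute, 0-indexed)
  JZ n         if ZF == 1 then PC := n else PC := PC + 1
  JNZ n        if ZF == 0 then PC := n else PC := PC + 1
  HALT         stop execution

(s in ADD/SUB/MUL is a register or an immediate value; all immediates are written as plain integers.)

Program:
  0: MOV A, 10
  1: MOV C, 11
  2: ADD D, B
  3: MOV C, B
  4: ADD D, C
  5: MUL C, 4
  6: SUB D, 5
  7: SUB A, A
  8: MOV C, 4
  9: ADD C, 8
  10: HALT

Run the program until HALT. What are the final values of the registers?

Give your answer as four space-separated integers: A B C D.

Step 1: PC=0 exec 'MOV A, 10'. After: A=10 B=0 C=0 D=0 ZF=0 PC=1
Step 2: PC=1 exec 'MOV C, 11'. After: A=10 B=0 C=11 D=0 ZF=0 PC=2
Step 3: PC=2 exec 'ADD D, B'. After: A=10 B=0 C=11 D=0 ZF=1 PC=3
Step 4: PC=3 exec 'MOV C, B'. After: A=10 B=0 C=0 D=0 ZF=1 PC=4
Step 5: PC=4 exec 'ADD D, C'. After: A=10 B=0 C=0 D=0 ZF=1 PC=5
Step 6: PC=5 exec 'MUL C, 4'. After: A=10 B=0 C=0 D=0 ZF=1 PC=6
Step 7: PC=6 exec 'SUB D, 5'. After: A=10 B=0 C=0 D=-5 ZF=0 PC=7
Step 8: PC=7 exec 'SUB A, A'. After: A=0 B=0 C=0 D=-5 ZF=1 PC=8
Step 9: PC=8 exec 'MOV C, 4'. After: A=0 B=0 C=4 D=-5 ZF=1 PC=9
Step 10: PC=9 exec 'ADD C, 8'. After: A=0 B=0 C=12 D=-5 ZF=0 PC=10
Step 11: PC=10 exec 'HALT'. After: A=0 B=0 C=12 D=-5 ZF=0 PC=10 HALTED

Answer: 0 0 12 -5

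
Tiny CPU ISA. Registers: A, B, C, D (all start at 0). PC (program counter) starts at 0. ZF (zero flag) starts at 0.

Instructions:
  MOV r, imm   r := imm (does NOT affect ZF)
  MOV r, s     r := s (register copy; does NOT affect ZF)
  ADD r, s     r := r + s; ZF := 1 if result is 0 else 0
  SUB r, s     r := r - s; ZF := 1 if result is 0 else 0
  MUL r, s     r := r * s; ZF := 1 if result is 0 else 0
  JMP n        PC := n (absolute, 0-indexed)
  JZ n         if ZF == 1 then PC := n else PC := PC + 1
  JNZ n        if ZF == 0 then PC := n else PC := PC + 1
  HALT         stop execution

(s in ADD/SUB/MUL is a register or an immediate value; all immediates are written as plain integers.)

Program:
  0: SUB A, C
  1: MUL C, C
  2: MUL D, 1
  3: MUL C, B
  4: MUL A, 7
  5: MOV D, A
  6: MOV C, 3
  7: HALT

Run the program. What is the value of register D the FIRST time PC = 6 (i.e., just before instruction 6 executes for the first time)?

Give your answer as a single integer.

Step 1: PC=0 exec 'SUB A, C'. After: A=0 B=0 C=0 D=0 ZF=1 PC=1
Step 2: PC=1 exec 'MUL C, C'. After: A=0 B=0 C=0 D=0 ZF=1 PC=2
Step 3: PC=2 exec 'MUL D, 1'. After: A=0 B=0 C=0 D=0 ZF=1 PC=3
Step 4: PC=3 exec 'MUL C, B'. After: A=0 B=0 C=0 D=0 ZF=1 PC=4
Step 5: PC=4 exec 'MUL A, 7'. After: A=0 B=0 C=0 D=0 ZF=1 PC=5
Step 6: PC=5 exec 'MOV D, A'. After: A=0 B=0 C=0 D=0 ZF=1 PC=6
First time PC=6: D=0

0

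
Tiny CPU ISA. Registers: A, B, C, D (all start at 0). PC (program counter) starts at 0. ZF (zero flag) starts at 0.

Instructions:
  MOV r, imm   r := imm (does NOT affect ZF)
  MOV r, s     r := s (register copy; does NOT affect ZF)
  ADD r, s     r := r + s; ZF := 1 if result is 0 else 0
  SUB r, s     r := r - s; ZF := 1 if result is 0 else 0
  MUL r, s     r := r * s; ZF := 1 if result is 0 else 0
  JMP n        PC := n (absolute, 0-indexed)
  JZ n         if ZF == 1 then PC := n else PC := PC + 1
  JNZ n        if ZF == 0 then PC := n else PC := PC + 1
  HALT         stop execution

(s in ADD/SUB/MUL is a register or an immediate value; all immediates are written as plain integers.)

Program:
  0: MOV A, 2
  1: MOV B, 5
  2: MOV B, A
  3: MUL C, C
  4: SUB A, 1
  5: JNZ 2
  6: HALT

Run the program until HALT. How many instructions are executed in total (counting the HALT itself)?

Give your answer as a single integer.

Step 1: PC=0 exec 'MOV A, 2'. After: A=2 B=0 C=0 D=0 ZF=0 PC=1
Step 2: PC=1 exec 'MOV B, 5'. After: A=2 B=5 C=0 D=0 ZF=0 PC=2
Step 3: PC=2 exec 'MOV B, A'. After: A=2 B=2 C=0 D=0 ZF=0 PC=3
Step 4: PC=3 exec 'MUL C, C'. After: A=2 B=2 C=0 D=0 ZF=1 PC=4
Step 5: PC=4 exec 'SUB A, 1'. After: A=1 B=2 C=0 D=0 ZF=0 PC=5
Step 6: PC=5 exec 'JNZ 2'. After: A=1 B=2 C=0 D=0 ZF=0 PC=2
Step 7: PC=2 exec 'MOV B, A'. After: A=1 B=1 C=0 D=0 ZF=0 PC=3
Step 8: PC=3 exec 'MUL C, C'. After: A=1 B=1 C=0 D=0 ZF=1 PC=4
Step 9: PC=4 exec 'SUB A, 1'. After: A=0 B=1 C=0 D=0 ZF=1 PC=5
Step 10: PC=5 exec 'JNZ 2'. After: A=0 B=1 C=0 D=0 ZF=1 PC=6
Step 11: PC=6 exec 'HALT'. After: A=0 B=1 C=0 D=0 ZF=1 PC=6 HALTED
Total instructions executed: 11

Answer: 11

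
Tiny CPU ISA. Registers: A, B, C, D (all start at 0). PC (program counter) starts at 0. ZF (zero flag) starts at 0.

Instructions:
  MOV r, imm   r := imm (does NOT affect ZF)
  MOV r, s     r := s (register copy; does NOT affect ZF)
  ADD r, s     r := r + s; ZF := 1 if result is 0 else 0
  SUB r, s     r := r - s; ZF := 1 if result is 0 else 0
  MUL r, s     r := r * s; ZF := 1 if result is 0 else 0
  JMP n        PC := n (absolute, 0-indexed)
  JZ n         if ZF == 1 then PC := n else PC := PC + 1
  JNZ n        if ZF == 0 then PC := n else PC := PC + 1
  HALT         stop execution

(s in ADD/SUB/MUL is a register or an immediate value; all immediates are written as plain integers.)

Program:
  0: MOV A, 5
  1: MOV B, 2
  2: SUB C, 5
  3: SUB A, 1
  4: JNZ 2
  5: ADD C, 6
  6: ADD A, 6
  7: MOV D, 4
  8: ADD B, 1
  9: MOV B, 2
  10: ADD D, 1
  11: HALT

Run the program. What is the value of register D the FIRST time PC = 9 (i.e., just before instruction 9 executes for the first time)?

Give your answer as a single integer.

Step 1: PC=0 exec 'MOV A, 5'. After: A=5 B=0 C=0 D=0 ZF=0 PC=1
Step 2: PC=1 exec 'MOV B, 2'. After: A=5 B=2 C=0 D=0 ZF=0 PC=2
Step 3: PC=2 exec 'SUB C, 5'. After: A=5 B=2 C=-5 D=0 ZF=0 PC=3
Step 4: PC=3 exec 'SUB A, 1'. After: A=4 B=2 C=-5 D=0 ZF=0 PC=4
Step 5: PC=4 exec 'JNZ 2'. After: A=4 B=2 C=-5 D=0 ZF=0 PC=2
Step 6: PC=2 exec 'SUB C, 5'. After: A=4 B=2 C=-10 D=0 ZF=0 PC=3
Step 7: PC=3 exec 'SUB A, 1'. After: A=3 B=2 C=-10 D=0 ZF=0 PC=4
Step 8: PC=4 exec 'JNZ 2'. After: A=3 B=2 C=-10 D=0 ZF=0 PC=2
Step 9: PC=2 exec 'SUB C, 5'. After: A=3 B=2 C=-15 D=0 ZF=0 PC=3
Step 10: PC=3 exec 'SUB A, 1'. After: A=2 B=2 C=-15 D=0 ZF=0 PC=4
Step 11: PC=4 exec 'JNZ 2'. After: A=2 B=2 C=-15 D=0 ZF=0 PC=2
Step 12: PC=2 exec 'SUB C, 5'. After: A=2 B=2 C=-20 D=0 ZF=0 PC=3
Step 13: PC=3 exec 'SUB A, 1'. After: A=1 B=2 C=-20 D=0 ZF=0 PC=4
Step 14: PC=4 exec 'JNZ 2'. After: A=1 B=2 C=-20 D=0 ZF=0 PC=2
Step 15: PC=2 exec 'SUB C, 5'. After: A=1 B=2 C=-25 D=0 ZF=0 PC=3
Step 16: PC=3 exec 'SUB A, 1'. After: A=0 B=2 C=-25 D=0 ZF=1 PC=4
Step 17: PC=4 exec 'JNZ 2'. After: A=0 B=2 C=-25 D=0 ZF=1 PC=5
Step 18: PC=5 exec 'ADD C, 6'. After: A=0 B=2 C=-19 D=0 ZF=0 PC=6
Step 19: PC=6 exec 'ADD A, 6'. After: A=6 B=2 C=-19 D=0 ZF=0 PC=7
Step 20: PC=7 exec 'MOV D, 4'. After: A=6 B=2 C=-19 D=4 ZF=0 PC=8
Step 21: PC=8 exec 'ADD B, 1'. After: A=6 B=3 C=-19 D=4 ZF=0 PC=9
First time PC=9: D=4

4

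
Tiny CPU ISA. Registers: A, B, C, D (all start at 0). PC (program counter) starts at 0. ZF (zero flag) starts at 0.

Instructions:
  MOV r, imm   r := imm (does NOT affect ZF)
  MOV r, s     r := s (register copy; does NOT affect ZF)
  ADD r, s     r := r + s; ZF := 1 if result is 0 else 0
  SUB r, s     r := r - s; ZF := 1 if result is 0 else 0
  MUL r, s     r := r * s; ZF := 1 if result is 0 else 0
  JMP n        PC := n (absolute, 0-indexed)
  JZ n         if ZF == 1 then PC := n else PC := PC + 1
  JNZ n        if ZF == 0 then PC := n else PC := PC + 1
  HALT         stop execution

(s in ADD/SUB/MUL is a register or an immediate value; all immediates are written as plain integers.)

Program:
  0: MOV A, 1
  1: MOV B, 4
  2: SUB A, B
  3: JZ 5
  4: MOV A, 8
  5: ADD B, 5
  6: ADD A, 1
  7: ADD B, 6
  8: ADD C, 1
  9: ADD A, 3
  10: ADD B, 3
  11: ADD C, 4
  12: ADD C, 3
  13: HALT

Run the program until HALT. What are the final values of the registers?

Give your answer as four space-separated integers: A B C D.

Answer: 12 18 8 0

Derivation:
Step 1: PC=0 exec 'MOV A, 1'. After: A=1 B=0 C=0 D=0 ZF=0 PC=1
Step 2: PC=1 exec 'MOV B, 4'. After: A=1 B=4 C=0 D=0 ZF=0 PC=2
Step 3: PC=2 exec 'SUB A, B'. After: A=-3 B=4 C=0 D=0 ZF=0 PC=3
Step 4: PC=3 exec 'JZ 5'. After: A=-3 B=4 C=0 D=0 ZF=0 PC=4
Step 5: PC=4 exec 'MOV A, 8'. After: A=8 B=4 C=0 D=0 ZF=0 PC=5
Step 6: PC=5 exec 'ADD B, 5'. After: A=8 B=9 C=0 D=0 ZF=0 PC=6
Step 7: PC=6 exec 'ADD A, 1'. After: A=9 B=9 C=0 D=0 ZF=0 PC=7
Step 8: PC=7 exec 'ADD B, 6'. After: A=9 B=15 C=0 D=0 ZF=0 PC=8
Step 9: PC=8 exec 'ADD C, 1'. After: A=9 B=15 C=1 D=0 ZF=0 PC=9
Step 10: PC=9 exec 'ADD A, 3'. After: A=12 B=15 C=1 D=0 ZF=0 PC=10
Step 11: PC=10 exec 'ADD B, 3'. After: A=12 B=18 C=1 D=0 ZF=0 PC=11
Step 12: PC=11 exec 'ADD C, 4'. After: A=12 B=18 C=5 D=0 ZF=0 PC=12
Step 13: PC=12 exec 'ADD C, 3'. After: A=12 B=18 C=8 D=0 ZF=0 PC=13
Step 14: PC=13 exec 'HALT'. After: A=12 B=18 C=8 D=0 ZF=0 PC=13 HALTED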